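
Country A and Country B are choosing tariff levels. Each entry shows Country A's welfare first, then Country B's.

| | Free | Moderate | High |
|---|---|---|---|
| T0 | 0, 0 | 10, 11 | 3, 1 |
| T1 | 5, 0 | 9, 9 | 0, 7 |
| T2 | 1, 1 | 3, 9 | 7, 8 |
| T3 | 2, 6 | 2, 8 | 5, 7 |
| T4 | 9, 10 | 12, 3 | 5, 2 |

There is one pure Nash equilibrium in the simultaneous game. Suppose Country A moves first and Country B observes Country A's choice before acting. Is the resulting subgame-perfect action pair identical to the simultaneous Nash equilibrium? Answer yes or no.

Backward induction with Country A moving first.
- T0 → Country B plays Moderate (best of 0, 11, 1); Country A gets 10.
- T1 → Country B plays Moderate (best of 0, 9, 7); Country A gets 9.
- T2 → Country B plays Moderate (best of 1, 9, 8); Country A gets 3.
- T3 → Country B plays Moderate (best of 6, 8, 7); Country A gets 2.
- T4 → Country B plays Free (best of 10, 3, 2); Country A gets 9.
Maximizing over 10, 9, 3, 2, 9, Country A chooses T0. Subgame-perfect outcome: (T0, Moderate) with payoffs (10, 11).
Under simultaneous play:
Country A's best replies: Free→T4; Moderate→T4; High→T2.
Country B's best replies: T0→Moderate; T1→Moderate; T2→Moderate; T3→Moderate; T4→Free.
The unique mutual best reply is (T4, Free), giving (9, 10).
Sequential outcome (T0, Moderate) differs from the Nash profile (T4, Free).

no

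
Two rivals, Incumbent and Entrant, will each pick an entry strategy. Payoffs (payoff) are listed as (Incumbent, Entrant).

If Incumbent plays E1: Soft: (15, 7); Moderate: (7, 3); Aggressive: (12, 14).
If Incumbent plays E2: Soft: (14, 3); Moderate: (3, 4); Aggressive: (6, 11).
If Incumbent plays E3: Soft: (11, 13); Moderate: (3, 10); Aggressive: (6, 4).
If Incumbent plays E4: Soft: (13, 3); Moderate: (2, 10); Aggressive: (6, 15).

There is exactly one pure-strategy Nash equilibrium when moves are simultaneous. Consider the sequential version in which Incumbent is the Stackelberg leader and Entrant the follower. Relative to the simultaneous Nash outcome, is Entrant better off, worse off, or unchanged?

Work backward from Entrant's decision.
- E1: BR = Aggressive, leader payoff 12.
- E2: BR = Aggressive, leader payoff 6.
- E3: BR = Soft, leader payoff 11.
- E4: BR = Aggressive, leader payoff 6.
Incumbent's induced payoffs are 12, 6, 11, 6, so Incumbent commits to E1. Subgame-perfect outcome: (E1, Aggressive) with payoffs (12, 14).
Under simultaneous play:
Incumbent's best replies: Soft→E1; Moderate→E1; Aggressive→E1.
Entrant's best replies: E1→Aggressive; E2→Aggressive; E3→Soft; E4→Aggressive.
The unique mutual best reply is (E1, Aggressive), giving (12, 14).
Entrant earns 14 sequentially versus 14 at the Nash outcome: unchanged.

unchanged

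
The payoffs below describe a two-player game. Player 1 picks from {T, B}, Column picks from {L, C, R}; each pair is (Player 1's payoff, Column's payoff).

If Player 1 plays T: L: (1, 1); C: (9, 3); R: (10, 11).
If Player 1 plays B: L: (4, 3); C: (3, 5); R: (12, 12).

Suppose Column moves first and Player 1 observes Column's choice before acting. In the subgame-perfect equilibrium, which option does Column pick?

R

Work backward from Player 1's decision.
- L: Player 1 compares 1, 4 and picks B; Column would get 3.
- C: Player 1 compares 9, 3 and picks T; Column would get 3.
- R: Player 1 compares 10, 12 and picks B; Column would get 12.
Column's induced payoffs are 3, 3, 12, so Column commits to R. Subgame-perfect outcome: (B, R) with payoffs (12, 12).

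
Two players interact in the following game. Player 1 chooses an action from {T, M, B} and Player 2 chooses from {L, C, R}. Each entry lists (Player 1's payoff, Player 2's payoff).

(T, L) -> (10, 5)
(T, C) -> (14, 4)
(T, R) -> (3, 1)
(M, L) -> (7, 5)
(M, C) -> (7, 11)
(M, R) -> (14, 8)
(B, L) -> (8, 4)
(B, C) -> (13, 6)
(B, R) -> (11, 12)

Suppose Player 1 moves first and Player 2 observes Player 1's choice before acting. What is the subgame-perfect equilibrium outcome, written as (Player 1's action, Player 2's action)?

Player 2 best-responds to each possible Player 1 move:
- T → Player 2 plays L (best of 5, 4, 1); Player 1 gets 10.
- M → Player 2 plays C (best of 5, 11, 8); Player 1 gets 7.
- B → Player 2 plays R (best of 4, 6, 12); Player 1 gets 11.
Player 1's induced payoffs are 10, 7, 11, so Player 1 commits to B. Subgame-perfect outcome: (B, R) with payoffs (11, 12).

(B, R)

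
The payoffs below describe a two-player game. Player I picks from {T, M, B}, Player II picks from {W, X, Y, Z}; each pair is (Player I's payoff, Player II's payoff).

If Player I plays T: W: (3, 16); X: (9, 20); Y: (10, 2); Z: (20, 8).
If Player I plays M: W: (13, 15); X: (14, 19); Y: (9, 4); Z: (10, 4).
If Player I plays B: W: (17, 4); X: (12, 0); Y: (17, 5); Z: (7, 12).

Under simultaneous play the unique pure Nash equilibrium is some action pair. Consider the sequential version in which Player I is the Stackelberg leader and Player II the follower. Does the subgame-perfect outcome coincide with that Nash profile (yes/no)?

yes

Work backward from Player II's decision.
- T → Player II plays X (best of 16, 20, 2, 8); Player I gets 9.
- M → Player II plays X (best of 15, 19, 4, 4); Player I gets 14.
- B → Player II plays Z (best of 4, 0, 5, 12); Player I gets 7.
Player I's induced payoffs are 9, 14, 7, so Player I commits to M. Subgame-perfect outcome: (M, X) with payoffs (14, 19).
Now find the simultaneous Nash equilibrium.
Player I's best replies: W→B; X→M; Y→B; Z→T.
Player II's best replies: T→X; M→X; B→Z.
Only (M, X) has each player best-responding; Nash payoffs (14, 19).
Sequential outcome (M, X) coincides with the Nash profile (M, X).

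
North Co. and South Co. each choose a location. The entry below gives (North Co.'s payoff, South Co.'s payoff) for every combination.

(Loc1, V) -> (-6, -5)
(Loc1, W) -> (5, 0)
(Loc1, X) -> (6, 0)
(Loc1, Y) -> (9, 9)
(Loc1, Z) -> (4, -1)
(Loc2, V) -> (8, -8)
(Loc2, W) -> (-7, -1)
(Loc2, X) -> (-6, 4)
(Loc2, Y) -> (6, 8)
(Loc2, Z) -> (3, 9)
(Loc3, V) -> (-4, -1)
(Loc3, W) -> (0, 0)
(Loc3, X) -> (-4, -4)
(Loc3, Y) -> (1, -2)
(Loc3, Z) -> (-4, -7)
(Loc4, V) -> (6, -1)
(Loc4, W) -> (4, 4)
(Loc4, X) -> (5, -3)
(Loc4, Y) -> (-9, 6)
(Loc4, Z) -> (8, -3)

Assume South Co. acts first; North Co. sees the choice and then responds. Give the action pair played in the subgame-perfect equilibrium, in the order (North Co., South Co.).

(Loc1, Y)

Work backward from North Co.'s decision.
- V: North Co. compares -6, 8, -4, 6 and picks Loc2; South Co. would get -8.
- W: North Co. compares 5, -7, 0, 4 and picks Loc1; South Co. would get 0.
- X: North Co. compares 6, -6, -4, 5 and picks Loc1; South Co. would get 0.
- Y: North Co. compares 9, 6, 1, -9 and picks Loc1; South Co. would get 9.
- Z: North Co. compares 4, 3, -4, 8 and picks Loc4; South Co. would get -3.
South Co.'s induced payoffs are -8, 0, 0, 9, -3, so South Co. commits to Y. Subgame-perfect outcome: (Loc1, Y) with payoffs (9, 9).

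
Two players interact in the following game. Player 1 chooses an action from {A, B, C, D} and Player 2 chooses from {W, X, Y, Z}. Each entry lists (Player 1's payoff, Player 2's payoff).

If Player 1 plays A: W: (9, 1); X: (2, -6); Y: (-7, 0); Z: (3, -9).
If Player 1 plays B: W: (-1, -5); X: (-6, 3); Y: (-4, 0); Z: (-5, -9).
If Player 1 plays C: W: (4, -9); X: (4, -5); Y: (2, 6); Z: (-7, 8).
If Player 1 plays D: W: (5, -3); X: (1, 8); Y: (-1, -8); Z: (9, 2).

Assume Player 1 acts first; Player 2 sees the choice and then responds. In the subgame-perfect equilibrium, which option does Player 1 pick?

Backward induction with Player 1 moving first.
- A → Player 2 plays W (best of 1, -6, 0, -9); Player 1 gets 9.
- B → Player 2 plays X (best of -5, 3, 0, -9); Player 1 gets -6.
- C → Player 2 plays Z (best of -9, -5, 6, 8); Player 1 gets -7.
- D → Player 2 plays X (best of -3, 8, -8, 2); Player 1 gets 1.
Among 9, -6, -7, 1, the best is 9 at A. Subgame-perfect outcome: (A, W) with payoffs (9, 1).

A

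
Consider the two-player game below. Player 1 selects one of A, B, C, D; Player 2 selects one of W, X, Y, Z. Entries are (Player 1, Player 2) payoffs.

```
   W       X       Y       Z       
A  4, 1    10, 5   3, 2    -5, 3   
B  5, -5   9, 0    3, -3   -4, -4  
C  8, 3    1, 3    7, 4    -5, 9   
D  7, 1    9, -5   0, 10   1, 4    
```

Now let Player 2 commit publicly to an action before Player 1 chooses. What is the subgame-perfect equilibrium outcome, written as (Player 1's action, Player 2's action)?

(A, X)

Backward induction with Player 2 moving first.
- W: BR = C, leader payoff 3.
- X: BR = A, leader payoff 5.
- Y: BR = C, leader payoff 4.
- Z: BR = D, leader payoff 4.
Player 2's induced payoffs are 3, 5, 4, 4, so Player 2 commits to X. Subgame-perfect outcome: (A, X) with payoffs (10, 5).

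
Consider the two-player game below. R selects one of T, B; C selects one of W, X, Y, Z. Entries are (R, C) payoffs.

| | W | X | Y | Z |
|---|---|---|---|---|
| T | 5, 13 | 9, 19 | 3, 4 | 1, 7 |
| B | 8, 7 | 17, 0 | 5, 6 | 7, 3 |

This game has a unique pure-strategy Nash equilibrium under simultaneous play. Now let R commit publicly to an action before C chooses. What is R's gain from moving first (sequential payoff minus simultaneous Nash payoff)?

1

Solve by backward induction (R leads).
- T → C plays X (best of 13, 19, 4, 7); R gets 9.
- B → C plays W (best of 7, 0, 6, 3); R gets 8.
Maximizing over 9, 8, R chooses T. Subgame-perfect outcome: (T, X) with payoffs (9, 19).
Now find the simultaneous Nash equilibrium.
R's best replies: W→B; X→B; Y→B; Z→B.
C's best replies: T→X; B→W.
The unique mutual best reply is (B, W), giving (8, 7).
R's commitment gain: 9 − 8 = 1.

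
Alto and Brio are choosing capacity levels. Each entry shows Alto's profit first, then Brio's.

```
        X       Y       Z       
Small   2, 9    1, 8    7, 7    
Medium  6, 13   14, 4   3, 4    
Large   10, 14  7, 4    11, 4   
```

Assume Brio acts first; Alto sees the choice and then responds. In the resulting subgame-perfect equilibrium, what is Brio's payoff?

Alto best-responds to each possible Brio move:
- X: BR = Large, leader payoff 14.
- Y: BR = Medium, leader payoff 4.
- Z: BR = Large, leader payoff 4.
Among 14, 4, 4, the best is 14 at X. Subgame-perfect outcome: (Large, X) with payoffs (10, 14).

14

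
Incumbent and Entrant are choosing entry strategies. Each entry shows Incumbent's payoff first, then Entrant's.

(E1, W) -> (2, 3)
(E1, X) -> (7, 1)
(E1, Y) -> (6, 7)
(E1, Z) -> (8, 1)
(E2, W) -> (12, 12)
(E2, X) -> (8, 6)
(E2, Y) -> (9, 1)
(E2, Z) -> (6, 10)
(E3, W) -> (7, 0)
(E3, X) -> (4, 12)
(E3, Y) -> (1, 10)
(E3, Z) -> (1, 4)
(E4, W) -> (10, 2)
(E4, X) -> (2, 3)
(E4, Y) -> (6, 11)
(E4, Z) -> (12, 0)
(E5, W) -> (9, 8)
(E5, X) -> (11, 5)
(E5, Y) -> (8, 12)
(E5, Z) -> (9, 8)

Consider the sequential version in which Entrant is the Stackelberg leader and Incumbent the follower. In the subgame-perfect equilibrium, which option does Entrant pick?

W

Incumbent best-responds to each possible Entrant move:
- W: Incumbent compares 2, 12, 7, 10, 9 and picks E2; Entrant would get 12.
- X: Incumbent compares 7, 8, 4, 2, 11 and picks E5; Entrant would get 5.
- Y: Incumbent compares 6, 9, 1, 6, 8 and picks E2; Entrant would get 1.
- Z: Incumbent compares 8, 6, 1, 12, 9 and picks E4; Entrant would get 0.
Entrant's induced payoffs are 12, 5, 1, 0, so Entrant commits to W. Subgame-perfect outcome: (E2, W) with payoffs (12, 12).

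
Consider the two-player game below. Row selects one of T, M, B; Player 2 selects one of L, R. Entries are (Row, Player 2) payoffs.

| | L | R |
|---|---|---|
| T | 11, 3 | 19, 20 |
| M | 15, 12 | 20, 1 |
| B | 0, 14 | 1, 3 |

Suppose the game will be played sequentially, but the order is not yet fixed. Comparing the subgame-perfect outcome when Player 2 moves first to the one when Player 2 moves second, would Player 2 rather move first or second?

If Row leads: Player 2's best replies are T→R, M→L, B→L; Row's induced payoffs 19, 15, 0; outcome (T, R), payoffs (19, 20).
If Player 2 leads: Row's best replies are L→M, R→M; Player 2's induced payoffs 12, 1; outcome (M, L), payoffs (15, 12).
Player 2 gets 12 moving first and 20 moving second, so Player 2 prefers to move second.

second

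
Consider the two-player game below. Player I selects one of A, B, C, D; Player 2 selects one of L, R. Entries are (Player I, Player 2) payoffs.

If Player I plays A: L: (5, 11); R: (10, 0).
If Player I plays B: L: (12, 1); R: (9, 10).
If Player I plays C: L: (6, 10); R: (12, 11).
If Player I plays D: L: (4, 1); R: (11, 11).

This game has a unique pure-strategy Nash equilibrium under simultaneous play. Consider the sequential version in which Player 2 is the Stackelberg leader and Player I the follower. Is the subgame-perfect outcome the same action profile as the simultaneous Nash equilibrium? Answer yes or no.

yes

Work backward from Player I's decision.
- L: BR = B, leader payoff 1.
- R: BR = C, leader payoff 11.
Among 1, 11, the best is 11 at R. Subgame-perfect outcome: (C, R) with payoffs (12, 11).
Now find the simultaneous Nash equilibrium.
Player I's best replies: L→B; R→C.
Player 2's best replies: A→L; B→R; C→R; D→R.
The unique mutual best reply is (C, R), giving (12, 11).
Sequential outcome (C, R) coincides with the Nash profile (C, R).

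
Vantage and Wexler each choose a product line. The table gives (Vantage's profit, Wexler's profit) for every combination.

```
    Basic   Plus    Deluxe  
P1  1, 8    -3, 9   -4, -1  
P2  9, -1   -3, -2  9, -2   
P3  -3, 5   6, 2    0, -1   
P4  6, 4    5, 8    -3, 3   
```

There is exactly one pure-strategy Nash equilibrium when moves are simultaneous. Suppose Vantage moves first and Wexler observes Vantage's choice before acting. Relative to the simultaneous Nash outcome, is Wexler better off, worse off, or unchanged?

unchanged

Solve by backward induction (Vantage leads).
- P1: BR = Plus, leader payoff -3.
- P2: BR = Basic, leader payoff 9.
- P3: BR = Basic, leader payoff -3.
- P4: BR = Plus, leader payoff 5.
Among -3, 9, -3, 5, the best is 9 at P2. Subgame-perfect outcome: (P2, Basic) with payoffs (9, -1).
Under simultaneous play:
Vantage's best replies: Basic→P2; Plus→P3; Deluxe→P2.
Wexler's best replies: P1→Plus; P2→Basic; P3→Basic; P4→Plus.
Only (P2, Basic) has each player best-responding; Nash payoffs (9, -1).
Wexler earns -1 sequentially versus -1 at the Nash outcome: unchanged.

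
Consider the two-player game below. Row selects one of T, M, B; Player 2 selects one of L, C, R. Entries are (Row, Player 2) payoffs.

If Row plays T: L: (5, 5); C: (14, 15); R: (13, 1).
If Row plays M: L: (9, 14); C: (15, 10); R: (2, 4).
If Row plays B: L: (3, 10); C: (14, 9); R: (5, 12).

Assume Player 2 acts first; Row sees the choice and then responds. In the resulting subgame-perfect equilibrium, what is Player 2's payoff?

14

Backward induction with Player 2 moving first.
- L → Row plays M (best of 5, 9, 3); Player 2 gets 14.
- C → Row plays M (best of 14, 15, 14); Player 2 gets 10.
- R → Row plays T (best of 13, 2, 5); Player 2 gets 1.
Maximizing over 14, 10, 1, Player 2 chooses L. Subgame-perfect outcome: (M, L) with payoffs (9, 14).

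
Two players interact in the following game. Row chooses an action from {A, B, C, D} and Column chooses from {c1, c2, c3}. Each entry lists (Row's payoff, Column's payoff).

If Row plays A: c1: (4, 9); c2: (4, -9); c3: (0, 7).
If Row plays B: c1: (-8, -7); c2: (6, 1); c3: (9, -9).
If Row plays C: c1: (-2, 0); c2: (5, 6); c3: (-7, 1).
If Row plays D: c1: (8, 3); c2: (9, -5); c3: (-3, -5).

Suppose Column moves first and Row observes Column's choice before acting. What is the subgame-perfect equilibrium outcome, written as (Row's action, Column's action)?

Backward induction with Column moving first.
- c1: Row compares 4, -8, -2, 8 and picks D; Column would get 3.
- c2: Row compares 4, 6, 5, 9 and picks D; Column would get -5.
- c3: Row compares 0, 9, -7, -3 and picks B; Column would get -9.
Among 3, -5, -9, the best is 3 at c1. Subgame-perfect outcome: (D, c1) with payoffs (8, 3).

(D, c1)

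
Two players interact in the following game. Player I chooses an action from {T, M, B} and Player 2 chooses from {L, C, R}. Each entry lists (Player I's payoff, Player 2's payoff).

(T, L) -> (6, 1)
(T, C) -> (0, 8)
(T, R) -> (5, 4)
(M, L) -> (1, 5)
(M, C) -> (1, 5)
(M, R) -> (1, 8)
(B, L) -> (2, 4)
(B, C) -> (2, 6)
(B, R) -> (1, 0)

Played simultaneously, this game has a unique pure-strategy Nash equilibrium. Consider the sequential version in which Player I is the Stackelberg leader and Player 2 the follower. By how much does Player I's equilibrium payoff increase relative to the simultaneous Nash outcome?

0

Player 2 best-responds to each possible Player I move:
- T: Player 2 compares 1, 8, 4 and picks C; Player I would get 0.
- M: Player 2 compares 5, 5, 8 and picks R; Player I would get 1.
- B: Player 2 compares 4, 6, 0 and picks C; Player I would get 2.
Maximizing over 0, 1, 2, Player I chooses B. Subgame-perfect outcome: (B, C) with payoffs (2, 6).
For the simultaneous game, intersect best replies.
Player I's best replies: L→T; C→B; R→T.
Player 2's best replies: T→C; M→R; B→C.
Only (B, C) has each player best-responding; Nash payoffs (2, 6).
Player I's commitment gain: 2 − 2 = 0.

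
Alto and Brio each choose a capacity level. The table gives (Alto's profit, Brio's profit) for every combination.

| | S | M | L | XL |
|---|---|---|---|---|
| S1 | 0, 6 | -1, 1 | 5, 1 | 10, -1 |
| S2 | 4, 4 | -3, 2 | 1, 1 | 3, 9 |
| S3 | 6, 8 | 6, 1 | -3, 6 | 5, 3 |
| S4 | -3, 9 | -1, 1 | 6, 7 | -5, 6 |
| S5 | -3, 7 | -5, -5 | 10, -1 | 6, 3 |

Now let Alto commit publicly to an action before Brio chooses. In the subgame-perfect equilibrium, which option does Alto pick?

Solve by backward induction (Alto leads).
- S1 → Brio plays S (best of 6, 1, 1, -1); Alto gets 0.
- S2 → Brio plays XL (best of 4, 2, 1, 9); Alto gets 3.
- S3 → Brio plays S (best of 8, 1, 6, 3); Alto gets 6.
- S4 → Brio plays S (best of 9, 1, 7, 6); Alto gets -3.
- S5 → Brio plays S (best of 7, -5, -1, 3); Alto gets -3.
Alto's induced payoffs are 0, 3, 6, -3, -3, so Alto commits to S3. Subgame-perfect outcome: (S3, S) with payoffs (6, 8).

S3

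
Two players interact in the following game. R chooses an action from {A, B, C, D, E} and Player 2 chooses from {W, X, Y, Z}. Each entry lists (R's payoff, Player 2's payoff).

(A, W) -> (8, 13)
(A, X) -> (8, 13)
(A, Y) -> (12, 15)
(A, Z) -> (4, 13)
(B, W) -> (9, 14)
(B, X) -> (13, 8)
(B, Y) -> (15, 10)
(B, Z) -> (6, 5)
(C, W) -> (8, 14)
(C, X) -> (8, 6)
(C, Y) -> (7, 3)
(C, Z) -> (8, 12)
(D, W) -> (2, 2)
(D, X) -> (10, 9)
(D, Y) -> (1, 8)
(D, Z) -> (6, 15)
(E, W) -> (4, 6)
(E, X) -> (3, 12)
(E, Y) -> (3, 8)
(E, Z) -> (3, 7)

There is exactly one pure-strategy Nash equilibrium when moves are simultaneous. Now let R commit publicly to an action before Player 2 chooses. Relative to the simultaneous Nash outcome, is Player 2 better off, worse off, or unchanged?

better off

Solve by backward induction (R leads).
- A: Player 2 compares 13, 13, 15, 13 and picks Y; R would get 12.
- B: Player 2 compares 14, 8, 10, 5 and picks W; R would get 9.
- C: Player 2 compares 14, 6, 3, 12 and picks W; R would get 8.
- D: Player 2 compares 2, 9, 8, 15 and picks Z; R would get 6.
- E: Player 2 compares 6, 12, 8, 7 and picks X; R would get 3.
R's induced payoffs are 12, 9, 8, 6, 3, so R commits to A. Subgame-perfect outcome: (A, Y) with payoffs (12, 15).
Under simultaneous play:
R's best replies: W→B; X→B; Y→B; Z→C.
Player 2's best replies: A→Y; B→W; C→W; D→Z; E→X.
Only (B, W) has each player best-responding; Nash payoffs (9, 14).
Player 2 earns 15 sequentially versus 14 at the Nash outcome: better off.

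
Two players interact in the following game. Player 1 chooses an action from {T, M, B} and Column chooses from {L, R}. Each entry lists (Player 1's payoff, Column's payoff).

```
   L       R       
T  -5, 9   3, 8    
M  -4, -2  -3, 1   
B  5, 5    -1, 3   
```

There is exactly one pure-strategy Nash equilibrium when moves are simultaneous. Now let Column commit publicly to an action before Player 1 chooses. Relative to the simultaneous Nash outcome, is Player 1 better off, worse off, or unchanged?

Backward induction with Column moving first.
- L: Player 1 compares -5, -4, 5 and picks B; Column would get 5.
- R: Player 1 compares 3, -3, -1 and picks T; Column would get 8.
Column's induced payoffs are 5, 8, so Column commits to R. Subgame-perfect outcome: (T, R) with payoffs (3, 8).
Under simultaneous play:
Player 1's best replies: L→B; R→T.
Column's best replies: T→L; M→R; B→L.
The unique mutual best reply is (B, L), giving (5, 5).
Player 1 earns 3 sequentially versus 5 at the Nash outcome: worse off.

worse off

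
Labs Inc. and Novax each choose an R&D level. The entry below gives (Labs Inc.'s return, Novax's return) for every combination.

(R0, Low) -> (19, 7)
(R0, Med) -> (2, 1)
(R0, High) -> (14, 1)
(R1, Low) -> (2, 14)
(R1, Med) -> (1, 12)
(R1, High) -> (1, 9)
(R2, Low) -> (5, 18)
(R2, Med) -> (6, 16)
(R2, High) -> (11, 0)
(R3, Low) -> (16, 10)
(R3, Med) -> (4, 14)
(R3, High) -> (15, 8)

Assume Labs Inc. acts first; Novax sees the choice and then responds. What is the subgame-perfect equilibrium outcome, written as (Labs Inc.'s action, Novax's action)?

Work backward from Novax's decision.
- R0: BR = Low, leader payoff 19.
- R1: BR = Low, leader payoff 2.
- R2: BR = Low, leader payoff 5.
- R3: BR = Med, leader payoff 4.
Maximizing over 19, 2, 5, 4, Labs Inc. chooses R0. Subgame-perfect outcome: (R0, Low) with payoffs (19, 7).

(R0, Low)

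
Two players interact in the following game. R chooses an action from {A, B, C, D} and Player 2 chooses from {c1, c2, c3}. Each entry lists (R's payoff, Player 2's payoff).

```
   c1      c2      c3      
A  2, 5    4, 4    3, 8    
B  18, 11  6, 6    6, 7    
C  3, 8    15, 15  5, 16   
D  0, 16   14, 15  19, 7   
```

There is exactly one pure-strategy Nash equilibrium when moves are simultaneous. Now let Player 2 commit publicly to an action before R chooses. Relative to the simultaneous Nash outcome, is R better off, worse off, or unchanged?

worse off

R best-responds to each possible Player 2 move:
- c1 → R plays B (best of 2, 18, 3, 0); Player 2 gets 11.
- c2 → R plays C (best of 4, 6, 15, 14); Player 2 gets 15.
- c3 → R plays D (best of 3, 6, 5, 19); Player 2 gets 7.
Player 2's induced payoffs are 11, 15, 7, so Player 2 commits to c2. Subgame-perfect outcome: (C, c2) with payoffs (15, 15).
Under simultaneous play:
R's best replies: c1→B; c2→C; c3→D.
Player 2's best replies: A→c3; B→c1; C→c3; D→c1.
The unique mutual best reply is (B, c1), giving (18, 11).
R earns 15 sequentially versus 18 at the Nash outcome: worse off.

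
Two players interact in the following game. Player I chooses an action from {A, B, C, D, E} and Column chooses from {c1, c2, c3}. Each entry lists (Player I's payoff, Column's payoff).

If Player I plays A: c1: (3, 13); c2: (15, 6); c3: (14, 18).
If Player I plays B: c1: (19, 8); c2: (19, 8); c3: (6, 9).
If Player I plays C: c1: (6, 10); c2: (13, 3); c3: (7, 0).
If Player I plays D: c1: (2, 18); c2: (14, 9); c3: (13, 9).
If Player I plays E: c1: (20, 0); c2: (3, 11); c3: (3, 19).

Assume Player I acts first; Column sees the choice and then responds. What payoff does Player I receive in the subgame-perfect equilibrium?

Solve by backward induction (Player I leads).
- A: BR = c3, leader payoff 14.
- B: BR = c3, leader payoff 6.
- C: BR = c1, leader payoff 6.
- D: BR = c1, leader payoff 2.
- E: BR = c3, leader payoff 3.
Among 14, 6, 6, 2, 3, the best is 14 at A. Subgame-perfect outcome: (A, c3) with payoffs (14, 18).

14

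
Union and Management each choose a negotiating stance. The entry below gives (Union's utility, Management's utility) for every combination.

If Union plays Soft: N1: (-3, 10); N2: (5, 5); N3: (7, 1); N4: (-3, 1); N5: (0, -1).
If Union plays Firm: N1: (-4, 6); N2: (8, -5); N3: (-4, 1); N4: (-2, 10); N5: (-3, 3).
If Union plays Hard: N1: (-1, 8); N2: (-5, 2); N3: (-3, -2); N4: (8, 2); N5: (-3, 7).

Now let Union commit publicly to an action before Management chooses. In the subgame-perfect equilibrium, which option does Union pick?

Backward induction with Union moving first.
- Soft → Management plays N1 (best of 10, 5, 1, 1, -1); Union gets -3.
- Firm → Management plays N4 (best of 6, -5, 1, 10, 3); Union gets -2.
- Hard → Management plays N1 (best of 8, 2, -2, 2, 7); Union gets -1.
Among -3, -2, -1, the best is -1 at Hard. Subgame-perfect outcome: (Hard, N1) with payoffs (-1, 8).

Hard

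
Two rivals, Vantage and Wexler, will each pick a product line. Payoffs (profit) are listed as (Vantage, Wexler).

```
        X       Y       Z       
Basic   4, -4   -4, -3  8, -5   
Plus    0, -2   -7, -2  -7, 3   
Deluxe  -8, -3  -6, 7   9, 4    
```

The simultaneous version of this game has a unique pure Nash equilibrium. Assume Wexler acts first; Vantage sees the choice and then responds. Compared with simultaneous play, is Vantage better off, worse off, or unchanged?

better off

Vantage best-responds to each possible Wexler move:
- X → Vantage plays Basic (best of 4, 0, -8); Wexler gets -4.
- Y → Vantage plays Basic (best of -4, -7, -6); Wexler gets -3.
- Z → Vantage plays Deluxe (best of 8, -7, 9); Wexler gets 4.
Wexler's induced payoffs are -4, -3, 4, so Wexler commits to Z. Subgame-perfect outcome: (Deluxe, Z) with payoffs (9, 4).
Now find the simultaneous Nash equilibrium.
Vantage's best replies: X→Basic; Y→Basic; Z→Deluxe.
Wexler's best replies: Basic→Y; Plus→Z; Deluxe→Y.
Only (Basic, Y) has each player best-responding; Nash payoffs (-4, -3).
Vantage earns 9 sequentially versus -4 at the Nash outcome: better off.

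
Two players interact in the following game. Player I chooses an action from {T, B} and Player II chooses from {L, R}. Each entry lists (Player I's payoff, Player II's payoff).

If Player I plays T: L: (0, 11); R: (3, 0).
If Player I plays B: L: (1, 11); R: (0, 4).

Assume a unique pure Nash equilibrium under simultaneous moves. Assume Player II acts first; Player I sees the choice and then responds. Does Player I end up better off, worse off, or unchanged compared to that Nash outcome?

Work backward from Player I's decision.
- L → Player I plays B (best of 0, 1); Player II gets 11.
- R → Player I plays T (best of 3, 0); Player II gets 0.
Maximizing over 11, 0, Player II chooses L. Subgame-perfect outcome: (B, L) with payoffs (1, 11).
Under simultaneous play:
Player I's best replies: L→B; R→T.
Player II's best replies: T→L; B→L.
Only (B, L) has each player best-responding; Nash payoffs (1, 11).
Player I earns 1 sequentially versus 1 at the Nash outcome: unchanged.

unchanged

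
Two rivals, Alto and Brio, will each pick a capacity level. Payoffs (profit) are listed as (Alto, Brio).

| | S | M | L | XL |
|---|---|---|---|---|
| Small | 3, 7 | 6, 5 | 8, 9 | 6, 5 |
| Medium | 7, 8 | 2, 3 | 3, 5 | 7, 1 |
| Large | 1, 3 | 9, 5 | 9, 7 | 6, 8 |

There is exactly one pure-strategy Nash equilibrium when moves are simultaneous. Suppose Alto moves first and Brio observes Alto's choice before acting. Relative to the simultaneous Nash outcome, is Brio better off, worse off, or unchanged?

Brio best-responds to each possible Alto move:
- Small: BR = L, leader payoff 8.
- Medium: BR = S, leader payoff 7.
- Large: BR = XL, leader payoff 6.
Alto's induced payoffs are 8, 7, 6, so Alto commits to Small. Subgame-perfect outcome: (Small, L) with payoffs (8, 9).
Now find the simultaneous Nash equilibrium.
Alto's best replies: S→Medium; M→Large; L→Large; XL→Medium.
Brio's best replies: Small→L; Medium→S; Large→XL.
The unique mutual best reply is (Medium, S), giving (7, 8).
Brio earns 9 sequentially versus 8 at the Nash outcome: better off.

better off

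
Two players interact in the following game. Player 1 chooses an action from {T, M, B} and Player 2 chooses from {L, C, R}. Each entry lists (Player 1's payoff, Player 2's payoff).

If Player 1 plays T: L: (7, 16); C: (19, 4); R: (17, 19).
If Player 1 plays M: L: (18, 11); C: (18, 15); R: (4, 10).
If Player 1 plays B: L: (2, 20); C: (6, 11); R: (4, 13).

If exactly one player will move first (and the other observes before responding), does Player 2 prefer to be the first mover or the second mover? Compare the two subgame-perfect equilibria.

If Player 1 leads: Player 2's best replies are T→R, M→C, B→L; Player 1's induced payoffs 17, 18, 2; outcome (M, C), payoffs (18, 15).
If Player 2 leads: Player 1's best replies are L→M, C→T, R→T; Player 2's induced payoffs 11, 4, 19; outcome (T, R), payoffs (17, 19).
Player 2 gets 19 moving first and 15 moving second, so Player 2 prefers to move first.

first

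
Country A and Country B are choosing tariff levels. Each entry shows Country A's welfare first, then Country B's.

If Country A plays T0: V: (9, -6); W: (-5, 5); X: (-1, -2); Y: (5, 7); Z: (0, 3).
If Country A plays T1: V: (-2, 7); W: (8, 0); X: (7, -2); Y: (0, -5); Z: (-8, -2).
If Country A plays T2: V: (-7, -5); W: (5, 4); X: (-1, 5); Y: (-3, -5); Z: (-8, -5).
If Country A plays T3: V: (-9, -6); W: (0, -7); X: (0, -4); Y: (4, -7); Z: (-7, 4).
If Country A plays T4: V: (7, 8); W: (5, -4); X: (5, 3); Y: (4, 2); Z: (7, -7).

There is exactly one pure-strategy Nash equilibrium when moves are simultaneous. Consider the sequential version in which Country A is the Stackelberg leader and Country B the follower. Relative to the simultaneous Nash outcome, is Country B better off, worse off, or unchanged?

better off

Work backward from Country B's decision.
- T0: Country B compares -6, 5, -2, 7, 3 and picks Y; Country A would get 5.
- T1: Country B compares 7, 0, -2, -5, -2 and picks V; Country A would get -2.
- T2: Country B compares -5, 4, 5, -5, -5 and picks X; Country A would get -1.
- T3: Country B compares -6, -7, -4, -7, 4 and picks Z; Country A would get -7.
- T4: Country B compares 8, -4, 3, 2, -7 and picks V; Country A would get 7.
Among 5, -2, -1, -7, 7, the best is 7 at T4. Subgame-perfect outcome: (T4, V) with payoffs (7, 8).
For the simultaneous game, intersect best replies.
Country A's best replies: V→T0; W→T1; X→T1; Y→T0; Z→T4.
Country B's best replies: T0→Y; T1→V; T2→X; T3→Z; T4→V.
The unique mutual best reply is (T0, Y), giving (5, 7).
Country B earns 8 sequentially versus 7 at the Nash outcome: better off.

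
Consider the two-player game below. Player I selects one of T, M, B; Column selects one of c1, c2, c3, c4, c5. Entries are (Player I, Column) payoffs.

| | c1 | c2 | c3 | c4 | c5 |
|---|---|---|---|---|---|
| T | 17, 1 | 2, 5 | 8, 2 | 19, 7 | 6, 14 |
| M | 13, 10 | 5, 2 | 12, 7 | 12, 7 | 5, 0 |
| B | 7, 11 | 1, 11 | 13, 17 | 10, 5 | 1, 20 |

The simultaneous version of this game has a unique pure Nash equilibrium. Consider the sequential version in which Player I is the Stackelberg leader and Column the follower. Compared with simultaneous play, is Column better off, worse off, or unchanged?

worse off

Solve by backward induction (Player I leads).
- T: Column compares 1, 5, 2, 7, 14 and picks c5; Player I would get 6.
- M: Column compares 10, 2, 7, 7, 0 and picks c1; Player I would get 13.
- B: Column compares 11, 11, 17, 5, 20 and picks c5; Player I would get 1.
Maximizing over 6, 13, 1, Player I chooses M. Subgame-perfect outcome: (M, c1) with payoffs (13, 10).
Now find the simultaneous Nash equilibrium.
Player I's best replies: c1→T; c2→M; c3→B; c4→T; c5→T.
Column's best replies: T→c5; M→c1; B→c5.
The unique mutual best reply is (T, c5), giving (6, 14).
Column earns 10 sequentially versus 14 at the Nash outcome: worse off.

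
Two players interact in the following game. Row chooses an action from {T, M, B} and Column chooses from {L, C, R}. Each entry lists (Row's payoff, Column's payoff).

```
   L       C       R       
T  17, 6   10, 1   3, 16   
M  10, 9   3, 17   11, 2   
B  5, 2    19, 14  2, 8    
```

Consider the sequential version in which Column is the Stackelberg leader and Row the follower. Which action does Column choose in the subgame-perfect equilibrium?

Backward induction with Column moving first.
- L: BR = T, leader payoff 6.
- C: BR = B, leader payoff 14.
- R: BR = M, leader payoff 2.
Column's induced payoffs are 6, 14, 2, so Column commits to C. Subgame-perfect outcome: (B, C) with payoffs (19, 14).

C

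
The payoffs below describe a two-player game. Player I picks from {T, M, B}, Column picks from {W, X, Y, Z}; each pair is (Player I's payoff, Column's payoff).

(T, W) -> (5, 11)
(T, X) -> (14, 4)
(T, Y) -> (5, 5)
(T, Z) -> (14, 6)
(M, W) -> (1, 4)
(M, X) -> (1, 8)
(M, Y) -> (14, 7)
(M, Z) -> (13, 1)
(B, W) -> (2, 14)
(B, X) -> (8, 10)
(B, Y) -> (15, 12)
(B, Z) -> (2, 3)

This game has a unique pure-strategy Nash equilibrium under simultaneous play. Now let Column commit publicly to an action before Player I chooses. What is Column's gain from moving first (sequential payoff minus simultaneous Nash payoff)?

1

Backward induction with Column moving first.
- W → Player I plays T (best of 5, 1, 2); Column gets 11.
- X → Player I plays T (best of 14, 1, 8); Column gets 4.
- Y → Player I plays B (best of 5, 14, 15); Column gets 12.
- Z → Player I plays T (best of 14, 13, 2); Column gets 6.
Among 11, 4, 12, 6, the best is 12 at Y. Subgame-perfect outcome: (B, Y) with payoffs (15, 12).
Under simultaneous play:
Player I's best replies: W→T; X→T; Y→B; Z→T.
Column's best replies: T→W; M→X; B→W.
The unique mutual best reply is (T, W), giving (5, 11).
Column's commitment gain: 12 − 11 = 1.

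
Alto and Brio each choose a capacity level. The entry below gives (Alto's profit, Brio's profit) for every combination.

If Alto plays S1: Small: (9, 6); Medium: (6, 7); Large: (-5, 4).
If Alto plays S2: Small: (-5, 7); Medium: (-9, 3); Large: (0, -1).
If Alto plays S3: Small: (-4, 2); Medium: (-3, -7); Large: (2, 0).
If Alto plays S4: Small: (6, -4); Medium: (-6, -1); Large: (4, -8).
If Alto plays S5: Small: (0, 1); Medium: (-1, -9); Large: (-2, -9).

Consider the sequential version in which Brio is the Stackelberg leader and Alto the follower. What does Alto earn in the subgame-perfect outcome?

6

Solve by backward induction (Brio leads).
- Small → Alto plays S1 (best of 9, -5, -4, 6, 0); Brio gets 6.
- Medium → Alto plays S1 (best of 6, -9, -3, -6, -1); Brio gets 7.
- Large → Alto plays S4 (best of -5, 0, 2, 4, -2); Brio gets -8.
Maximizing over 6, 7, -8, Brio chooses Medium. Subgame-perfect outcome: (S1, Medium) with payoffs (6, 7).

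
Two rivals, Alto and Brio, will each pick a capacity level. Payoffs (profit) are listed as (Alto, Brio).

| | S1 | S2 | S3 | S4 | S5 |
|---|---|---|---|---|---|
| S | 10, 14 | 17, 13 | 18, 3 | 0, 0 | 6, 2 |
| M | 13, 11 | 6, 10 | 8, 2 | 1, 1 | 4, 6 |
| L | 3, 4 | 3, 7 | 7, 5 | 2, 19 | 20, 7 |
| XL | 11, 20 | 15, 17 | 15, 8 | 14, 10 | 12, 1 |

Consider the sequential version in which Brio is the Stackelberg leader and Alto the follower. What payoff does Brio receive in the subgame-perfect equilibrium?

13

Alto best-responds to each possible Brio move:
- S1: BR = M, leader payoff 11.
- S2: BR = S, leader payoff 13.
- S3: BR = S, leader payoff 3.
- S4: BR = XL, leader payoff 10.
- S5: BR = L, leader payoff 7.
Among 11, 13, 3, 10, 7, the best is 13 at S2. Subgame-perfect outcome: (S, S2) with payoffs (17, 13).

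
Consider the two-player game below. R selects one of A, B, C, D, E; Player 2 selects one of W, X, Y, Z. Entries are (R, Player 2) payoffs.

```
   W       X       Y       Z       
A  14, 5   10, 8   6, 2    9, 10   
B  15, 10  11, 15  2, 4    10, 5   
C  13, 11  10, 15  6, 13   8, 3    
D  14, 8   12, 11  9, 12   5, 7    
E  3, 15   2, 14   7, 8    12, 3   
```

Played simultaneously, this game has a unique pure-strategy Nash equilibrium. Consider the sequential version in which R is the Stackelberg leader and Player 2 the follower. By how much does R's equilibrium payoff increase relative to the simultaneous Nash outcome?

Backward induction with R moving first.
- A → Player 2 plays Z (best of 5, 8, 2, 10); R gets 9.
- B → Player 2 plays X (best of 10, 15, 4, 5); R gets 11.
- C → Player 2 plays X (best of 11, 15, 13, 3); R gets 10.
- D → Player 2 plays Y (best of 8, 11, 12, 7); R gets 9.
- E → Player 2 plays W (best of 15, 14, 8, 3); R gets 3.
R's induced payoffs are 9, 11, 10, 9, 3, so R commits to B. Subgame-perfect outcome: (B, X) with payoffs (11, 15).
For the simultaneous game, intersect best replies.
R's best replies: W→B; X→D; Y→D; Z→E.
Player 2's best replies: A→Z; B→X; C→X; D→Y; E→W.
Only (D, Y) has each player best-responding; Nash payoffs (9, 12).
R's commitment gain: 11 − 9 = 2.

2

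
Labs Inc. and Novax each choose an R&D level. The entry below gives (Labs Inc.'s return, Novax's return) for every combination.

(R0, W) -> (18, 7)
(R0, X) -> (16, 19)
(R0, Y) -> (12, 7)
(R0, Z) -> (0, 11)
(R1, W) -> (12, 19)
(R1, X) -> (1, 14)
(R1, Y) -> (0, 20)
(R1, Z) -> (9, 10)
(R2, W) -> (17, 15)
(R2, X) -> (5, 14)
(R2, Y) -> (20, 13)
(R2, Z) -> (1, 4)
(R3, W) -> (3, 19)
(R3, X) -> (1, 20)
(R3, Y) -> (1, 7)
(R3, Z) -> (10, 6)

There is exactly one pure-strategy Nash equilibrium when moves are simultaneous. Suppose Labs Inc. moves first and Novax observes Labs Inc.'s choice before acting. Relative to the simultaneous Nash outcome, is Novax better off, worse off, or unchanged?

worse off

Backward induction with Labs Inc. moving first.
- R0: BR = X, leader payoff 16.
- R1: BR = Y, leader payoff 0.
- R2: BR = W, leader payoff 17.
- R3: BR = X, leader payoff 1.
Maximizing over 16, 0, 17, 1, Labs Inc. chooses R2. Subgame-perfect outcome: (R2, W) with payoffs (17, 15).
Under simultaneous play:
Labs Inc.'s best replies: W→R0; X→R0; Y→R2; Z→R3.
Novax's best replies: R0→X; R1→Y; R2→W; R3→X.
Only (R0, X) has each player best-responding; Nash payoffs (16, 19).
Novax earns 15 sequentially versus 19 at the Nash outcome: worse off.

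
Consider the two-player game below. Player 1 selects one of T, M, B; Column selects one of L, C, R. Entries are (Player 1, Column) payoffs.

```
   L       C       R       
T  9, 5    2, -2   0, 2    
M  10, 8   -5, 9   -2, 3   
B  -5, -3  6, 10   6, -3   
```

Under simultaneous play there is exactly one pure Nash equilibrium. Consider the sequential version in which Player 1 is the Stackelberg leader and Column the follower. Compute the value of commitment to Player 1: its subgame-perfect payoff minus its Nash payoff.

3

Solve by backward induction (Player 1 leads).
- T → Column plays L (best of 5, -2, 2); Player 1 gets 9.
- M → Column plays C (best of 8, 9, 3); Player 1 gets -5.
- B → Column plays C (best of -3, 10, -3); Player 1 gets 6.
Maximizing over 9, -5, 6, Player 1 chooses T. Subgame-perfect outcome: (T, L) with payoffs (9, 5).
Now find the simultaneous Nash equilibrium.
Player 1's best replies: L→M; C→B; R→B.
Column's best replies: T→L; M→C; B→C.
The unique mutual best reply is (B, C), giving (6, 10).
Player 1's commitment gain: 9 − 6 = 3.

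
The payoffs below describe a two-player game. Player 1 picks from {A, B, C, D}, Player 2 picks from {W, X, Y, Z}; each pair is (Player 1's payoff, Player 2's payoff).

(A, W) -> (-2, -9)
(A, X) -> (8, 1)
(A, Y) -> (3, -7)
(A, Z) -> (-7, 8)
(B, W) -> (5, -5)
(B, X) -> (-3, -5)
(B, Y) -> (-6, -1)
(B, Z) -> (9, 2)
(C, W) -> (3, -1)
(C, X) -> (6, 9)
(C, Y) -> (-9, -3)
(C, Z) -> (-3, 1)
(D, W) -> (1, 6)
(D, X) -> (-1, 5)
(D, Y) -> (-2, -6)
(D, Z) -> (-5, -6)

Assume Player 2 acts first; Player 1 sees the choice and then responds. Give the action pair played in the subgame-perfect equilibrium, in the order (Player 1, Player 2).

Solve by backward induction (Player 2 leads).
- W → Player 1 plays B (best of -2, 5, 3, 1); Player 2 gets -5.
- X → Player 1 plays A (best of 8, -3, 6, -1); Player 2 gets 1.
- Y → Player 1 plays A (best of 3, -6, -9, -2); Player 2 gets -7.
- Z → Player 1 plays B (best of -7, 9, -3, -5); Player 2 gets 2.
Among -5, 1, -7, 2, the best is 2 at Z. Subgame-perfect outcome: (B, Z) with payoffs (9, 2).

(B, Z)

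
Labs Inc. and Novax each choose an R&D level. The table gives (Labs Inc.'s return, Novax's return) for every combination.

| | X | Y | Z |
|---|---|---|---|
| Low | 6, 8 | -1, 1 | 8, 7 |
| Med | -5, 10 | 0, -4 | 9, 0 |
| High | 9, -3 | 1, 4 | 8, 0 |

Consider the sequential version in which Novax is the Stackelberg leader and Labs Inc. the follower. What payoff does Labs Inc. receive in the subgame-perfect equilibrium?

Work backward from Labs Inc.'s decision.
- X: BR = High, leader payoff -3.
- Y: BR = High, leader payoff 4.
- Z: BR = Med, leader payoff 0.
Maximizing over -3, 4, 0, Novax chooses Y. Subgame-perfect outcome: (High, Y) with payoffs (1, 4).

1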